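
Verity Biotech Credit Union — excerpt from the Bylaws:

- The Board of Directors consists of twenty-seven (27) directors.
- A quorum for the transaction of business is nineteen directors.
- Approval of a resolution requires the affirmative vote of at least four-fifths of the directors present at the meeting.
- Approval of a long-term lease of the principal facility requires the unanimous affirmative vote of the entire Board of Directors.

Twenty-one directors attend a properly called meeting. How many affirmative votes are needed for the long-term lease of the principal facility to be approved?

27

The long-term lease of the principal facility requires the unanimous vote of the entire Board of Directors (27).
Unanimous means all 27.
(Only 21 can vote, so the long-term lease of the principal facility cannot pass at this meeting, but the required vote is still 27.)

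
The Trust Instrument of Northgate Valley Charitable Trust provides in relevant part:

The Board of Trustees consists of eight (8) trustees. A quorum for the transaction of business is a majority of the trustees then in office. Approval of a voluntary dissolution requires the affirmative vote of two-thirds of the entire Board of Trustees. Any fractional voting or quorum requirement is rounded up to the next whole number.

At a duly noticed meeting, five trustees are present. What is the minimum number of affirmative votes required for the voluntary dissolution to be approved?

6

The voluntary dissolution requires two-thirds of the entire Board of Trustees (8).
2/3 of 8 = 5.33, rounded up to 6.
(Only 5 can vote, so the voluntary dissolution cannot pass at this meeting, but the required vote is still 6.)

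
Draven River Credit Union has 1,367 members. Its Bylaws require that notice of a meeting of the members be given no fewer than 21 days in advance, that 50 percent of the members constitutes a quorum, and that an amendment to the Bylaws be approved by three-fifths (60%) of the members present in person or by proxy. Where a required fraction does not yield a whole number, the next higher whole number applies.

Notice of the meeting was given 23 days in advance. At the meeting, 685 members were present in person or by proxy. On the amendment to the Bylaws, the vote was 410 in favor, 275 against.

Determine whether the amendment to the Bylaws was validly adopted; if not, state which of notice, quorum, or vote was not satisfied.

Invalid — vote requirement not satisfied.

Notice: 23 days given; 21 required. Satisfied.
Quorum: 50% of 1,367 = 683.50, rounded up to 684; 685 present. Satisfied.
Vote: requires three-fifths of those present (685); 3/5 of 685 = 411, so 411 needed; 410 in favor. Not satisfied.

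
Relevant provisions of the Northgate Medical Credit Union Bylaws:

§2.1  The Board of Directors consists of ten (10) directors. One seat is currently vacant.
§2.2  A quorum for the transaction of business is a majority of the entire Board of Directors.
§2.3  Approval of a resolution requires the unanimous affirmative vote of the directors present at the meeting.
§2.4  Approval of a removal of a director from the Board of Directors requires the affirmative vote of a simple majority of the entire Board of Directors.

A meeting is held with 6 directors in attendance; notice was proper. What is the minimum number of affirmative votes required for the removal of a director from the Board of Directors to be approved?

The removal of a director from the Board of Directors requires a majority of the entire Board of Directors (10).
A majority of 10 is 6.

6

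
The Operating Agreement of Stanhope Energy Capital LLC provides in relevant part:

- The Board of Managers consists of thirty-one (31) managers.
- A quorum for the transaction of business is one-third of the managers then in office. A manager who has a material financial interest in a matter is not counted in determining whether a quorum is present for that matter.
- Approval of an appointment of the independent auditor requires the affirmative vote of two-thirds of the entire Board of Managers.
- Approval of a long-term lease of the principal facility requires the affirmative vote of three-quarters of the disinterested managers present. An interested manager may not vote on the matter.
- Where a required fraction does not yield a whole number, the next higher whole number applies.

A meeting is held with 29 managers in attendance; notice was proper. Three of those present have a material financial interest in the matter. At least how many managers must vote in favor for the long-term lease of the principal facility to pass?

The long-term lease of the principal facility requires three-fourths of the disinterested managers present (29 − 3 = 26).
3/4 of 26 = 19.50, rounded up to 20.

20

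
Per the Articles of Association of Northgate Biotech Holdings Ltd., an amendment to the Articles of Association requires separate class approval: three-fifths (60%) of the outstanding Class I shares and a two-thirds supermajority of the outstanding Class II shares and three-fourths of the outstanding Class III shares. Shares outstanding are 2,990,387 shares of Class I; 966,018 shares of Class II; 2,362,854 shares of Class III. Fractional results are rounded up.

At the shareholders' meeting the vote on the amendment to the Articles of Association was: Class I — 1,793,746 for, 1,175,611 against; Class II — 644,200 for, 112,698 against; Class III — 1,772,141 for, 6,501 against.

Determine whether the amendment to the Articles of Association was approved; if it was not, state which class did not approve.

Class I: 3/5 of 2990387 = 1794232.20, rounded up to 1794233; 1,794,233 required, 1,793,746 in favor — not approved.
Class II: 2/3 of 966018 = 644012; 644,012 required, 644,200 in favor — approved.
Class III: 3/4 of 2362854 = 1772140.50, rounded up to 1772141; 1,772,141 required, 1,772,141 in favor — approved.

Not approved — the Class I shares did not give the required vote.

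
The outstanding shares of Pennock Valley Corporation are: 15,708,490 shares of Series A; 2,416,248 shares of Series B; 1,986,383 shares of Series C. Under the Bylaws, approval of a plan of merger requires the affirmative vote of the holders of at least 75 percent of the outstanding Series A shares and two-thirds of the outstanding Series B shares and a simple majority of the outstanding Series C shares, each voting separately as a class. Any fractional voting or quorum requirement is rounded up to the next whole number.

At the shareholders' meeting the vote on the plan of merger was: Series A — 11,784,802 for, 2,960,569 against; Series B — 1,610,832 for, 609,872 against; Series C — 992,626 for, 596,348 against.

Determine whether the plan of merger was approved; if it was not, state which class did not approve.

Series A: 3/4 of 15708490 = 11781367.50, rounded up to 11781368; 11,781,368 required, 11,784,802 in favor — approved.
Series B: 2/3 of 2416248 = 1610832; 1,610,832 required, 1,610,832 in favor — approved.
Series C: a majority of 1986383 is 993192; 993,192 required, 992,626 in favor — not approved.

Not approved — the Series C shares did not give the required vote.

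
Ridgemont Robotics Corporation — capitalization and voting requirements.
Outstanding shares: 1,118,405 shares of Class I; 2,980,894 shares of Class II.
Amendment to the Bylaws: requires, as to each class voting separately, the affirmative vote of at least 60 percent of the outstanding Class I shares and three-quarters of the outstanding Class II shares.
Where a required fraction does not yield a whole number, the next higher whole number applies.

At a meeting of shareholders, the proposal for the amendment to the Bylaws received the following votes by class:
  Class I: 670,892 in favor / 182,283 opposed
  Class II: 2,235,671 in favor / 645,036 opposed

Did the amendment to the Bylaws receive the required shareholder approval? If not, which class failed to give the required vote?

Class I: 3/5 of 1118405 = 671043; 671,043 required, 670,892 in favor — not approved.
Class II: 3/4 of 2980894 = 2235670.50, rounded up to 2235671; 2,235,671 required, 2,235,671 in favor — approved.

Not approved — the Class I shares did not give the required vote.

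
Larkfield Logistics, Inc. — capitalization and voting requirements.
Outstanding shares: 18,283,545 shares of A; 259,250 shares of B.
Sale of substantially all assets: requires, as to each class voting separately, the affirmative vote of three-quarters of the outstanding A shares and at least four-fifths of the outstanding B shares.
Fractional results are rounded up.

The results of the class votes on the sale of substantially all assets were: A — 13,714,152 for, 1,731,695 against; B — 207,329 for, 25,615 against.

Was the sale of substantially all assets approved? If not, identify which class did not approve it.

A: 3/4 of 18283545 = 13712658.75, rounded up to 13712659; 13,712,659 required, 13,714,152 in favor — approved.
B: 4/5 of 259250 = 207400; 207,400 required, 207,329 in favor — not approved.

Not approved — the B shares did not give the required vote.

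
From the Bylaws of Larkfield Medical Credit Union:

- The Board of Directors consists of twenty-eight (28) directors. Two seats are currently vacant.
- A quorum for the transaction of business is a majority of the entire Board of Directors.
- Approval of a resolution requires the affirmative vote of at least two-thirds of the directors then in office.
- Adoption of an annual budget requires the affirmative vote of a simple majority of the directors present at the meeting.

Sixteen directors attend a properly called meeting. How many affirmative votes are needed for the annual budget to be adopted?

9

The annual budget requires a majority of the directors present (16).
A majority of 16 is 9.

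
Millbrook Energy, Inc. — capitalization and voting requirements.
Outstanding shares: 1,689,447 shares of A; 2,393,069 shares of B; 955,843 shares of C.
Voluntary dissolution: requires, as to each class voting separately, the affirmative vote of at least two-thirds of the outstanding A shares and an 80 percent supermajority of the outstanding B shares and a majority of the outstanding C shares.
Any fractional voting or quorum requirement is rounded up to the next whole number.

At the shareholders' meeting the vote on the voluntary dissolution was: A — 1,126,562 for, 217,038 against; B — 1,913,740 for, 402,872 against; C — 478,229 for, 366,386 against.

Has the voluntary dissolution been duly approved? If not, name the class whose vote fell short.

Not approved — the B shares did not give the required vote.

A: 2/3 of 1689447 = 1126298; 1,126,298 required, 1,126,562 in favor — approved.
B: 4/5 of 2393069 = 1914455.20, rounded up to 1914456; 1,914,456 required, 1,913,740 in favor — not approved.
C: a majority of 955843 is 477922; 477,922 required, 478,229 in favor — approved.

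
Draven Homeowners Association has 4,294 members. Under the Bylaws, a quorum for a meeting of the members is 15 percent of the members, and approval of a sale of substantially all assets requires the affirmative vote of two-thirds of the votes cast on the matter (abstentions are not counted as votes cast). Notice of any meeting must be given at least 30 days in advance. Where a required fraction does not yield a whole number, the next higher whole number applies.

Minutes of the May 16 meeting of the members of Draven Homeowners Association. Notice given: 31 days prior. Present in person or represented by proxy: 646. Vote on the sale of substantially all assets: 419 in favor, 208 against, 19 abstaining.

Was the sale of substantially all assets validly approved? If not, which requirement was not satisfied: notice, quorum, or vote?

Valid — all requirements satisfied.

Notice: 31 days given; 30 required. Satisfied.
Quorum: 15% of 4,294 = 644.10, rounded up to 645; 646 present. Satisfied.
Vote: requires two-thirds of the votes cast (646 − 19 abstaining = 627); 2/3 of 627 = 418, so 418 needed; 419 in favor. Satisfied.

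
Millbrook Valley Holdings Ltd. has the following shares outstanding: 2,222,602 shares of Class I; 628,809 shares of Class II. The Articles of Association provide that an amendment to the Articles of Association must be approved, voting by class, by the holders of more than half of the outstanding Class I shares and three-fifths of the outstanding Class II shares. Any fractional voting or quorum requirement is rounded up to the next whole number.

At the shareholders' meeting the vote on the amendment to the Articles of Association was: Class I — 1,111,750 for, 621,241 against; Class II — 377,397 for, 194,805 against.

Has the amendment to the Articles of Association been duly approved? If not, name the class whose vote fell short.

Approved — every class gave the required vote.

Class I: a majority of 2222602 is 1111302; 1,111,302 required, 1,111,750 in favor — approved.
Class II: 3/5 of 628809 = 377285.40, rounded up to 377286; 377,286 required, 377,397 in favor — approved.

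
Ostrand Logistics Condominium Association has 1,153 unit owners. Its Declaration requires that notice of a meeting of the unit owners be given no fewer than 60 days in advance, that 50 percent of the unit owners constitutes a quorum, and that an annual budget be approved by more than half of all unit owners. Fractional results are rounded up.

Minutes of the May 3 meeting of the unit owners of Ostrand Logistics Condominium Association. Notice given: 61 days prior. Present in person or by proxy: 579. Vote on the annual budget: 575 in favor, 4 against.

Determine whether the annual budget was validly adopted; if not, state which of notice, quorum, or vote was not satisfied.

Notice: 61 days given; 60 required. Satisfied.
Quorum: 50% of 1,153 = 576.50, rounded up to 577; 579 present. Satisfied.
Vote: requires a majority of all unit owners (1,153); a majority of 1153 is 577, so 577 needed; 575 in favor. Not satisfied.

Invalid — vote requirement not satisfied.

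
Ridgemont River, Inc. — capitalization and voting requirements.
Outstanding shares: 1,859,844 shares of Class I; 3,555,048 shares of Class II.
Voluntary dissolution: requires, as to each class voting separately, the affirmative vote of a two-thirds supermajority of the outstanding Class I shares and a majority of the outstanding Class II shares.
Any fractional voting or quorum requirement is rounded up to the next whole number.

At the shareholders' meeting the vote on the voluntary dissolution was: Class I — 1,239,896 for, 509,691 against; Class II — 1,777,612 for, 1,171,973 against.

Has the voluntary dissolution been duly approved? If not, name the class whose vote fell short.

Approved — every class gave the required vote.

Class I: 2/3 of 1859844 = 1239896; 1,239,896 required, 1,239,896 in favor — approved.
Class II: a majority of 3555048 is 1777525; 1,777,525 required, 1,777,612 in favor — approved.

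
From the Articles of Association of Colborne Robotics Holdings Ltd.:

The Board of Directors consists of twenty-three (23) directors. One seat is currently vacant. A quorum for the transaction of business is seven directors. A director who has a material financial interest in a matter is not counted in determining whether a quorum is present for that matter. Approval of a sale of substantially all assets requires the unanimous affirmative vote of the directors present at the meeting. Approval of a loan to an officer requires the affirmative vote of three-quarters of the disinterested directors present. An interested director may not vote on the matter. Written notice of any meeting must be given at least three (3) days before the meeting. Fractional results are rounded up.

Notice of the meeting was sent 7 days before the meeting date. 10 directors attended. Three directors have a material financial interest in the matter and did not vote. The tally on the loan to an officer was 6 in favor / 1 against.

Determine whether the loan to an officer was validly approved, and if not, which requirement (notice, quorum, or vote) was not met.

Notice: 7 days given; 3 required (7 ≥ 3). Satisfied.
Quorum: 10 present, but the 3 interested directors do not count, leaving 7. Quorum is 7. Satisfied.
Vote: the loan to an officer requires three-fourths of the disinterested directors present (10 − 3 = 7). 3/4 of 7 = 5.25, rounded up to 6, so 6 affirmative votes are needed; 6 voted in favor. Satisfied.

Valid — all requirements satisfied.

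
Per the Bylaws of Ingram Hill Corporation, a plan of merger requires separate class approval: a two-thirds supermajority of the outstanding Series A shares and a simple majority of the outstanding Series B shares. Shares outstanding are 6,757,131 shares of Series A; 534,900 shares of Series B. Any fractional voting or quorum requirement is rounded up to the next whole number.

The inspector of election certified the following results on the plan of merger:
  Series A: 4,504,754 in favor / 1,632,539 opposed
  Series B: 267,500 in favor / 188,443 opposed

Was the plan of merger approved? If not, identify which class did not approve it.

Series A: 2/3 of 6757131 = 4504754; 4,504,754 required, 4,504,754 in favor — approved.
Series B: a majority of 534900 is 267451; 267,451 required, 267,500 in favor — approved.

Approved — every class gave the required vote.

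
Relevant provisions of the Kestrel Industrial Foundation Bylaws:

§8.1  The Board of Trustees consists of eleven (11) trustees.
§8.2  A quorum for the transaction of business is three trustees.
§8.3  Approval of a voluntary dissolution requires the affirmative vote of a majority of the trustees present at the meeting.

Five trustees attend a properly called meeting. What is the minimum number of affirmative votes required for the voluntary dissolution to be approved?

3

The voluntary dissolution requires a majority of the trustees present (5).
A majority of 5 is 3.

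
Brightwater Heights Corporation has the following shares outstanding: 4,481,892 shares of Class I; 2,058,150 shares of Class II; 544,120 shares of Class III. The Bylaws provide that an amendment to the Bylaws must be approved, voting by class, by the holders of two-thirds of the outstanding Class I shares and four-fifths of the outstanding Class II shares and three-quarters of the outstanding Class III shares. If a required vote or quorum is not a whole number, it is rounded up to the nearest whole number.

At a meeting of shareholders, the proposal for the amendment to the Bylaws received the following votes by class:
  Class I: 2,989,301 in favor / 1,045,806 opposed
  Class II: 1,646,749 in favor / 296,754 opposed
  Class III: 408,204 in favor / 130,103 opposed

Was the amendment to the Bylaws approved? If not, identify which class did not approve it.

Approved — every class gave the required vote.

Class I: 2/3 of 4481892 = 2987928; 2,987,928 required, 2,989,301 in favor — approved.
Class II: 4/5 of 2058150 = 1646520; 1,646,520 required, 1,646,749 in favor — approved.
Class III: 3/4 of 544120 = 408090; 408,090 required, 408,204 in favor — approved.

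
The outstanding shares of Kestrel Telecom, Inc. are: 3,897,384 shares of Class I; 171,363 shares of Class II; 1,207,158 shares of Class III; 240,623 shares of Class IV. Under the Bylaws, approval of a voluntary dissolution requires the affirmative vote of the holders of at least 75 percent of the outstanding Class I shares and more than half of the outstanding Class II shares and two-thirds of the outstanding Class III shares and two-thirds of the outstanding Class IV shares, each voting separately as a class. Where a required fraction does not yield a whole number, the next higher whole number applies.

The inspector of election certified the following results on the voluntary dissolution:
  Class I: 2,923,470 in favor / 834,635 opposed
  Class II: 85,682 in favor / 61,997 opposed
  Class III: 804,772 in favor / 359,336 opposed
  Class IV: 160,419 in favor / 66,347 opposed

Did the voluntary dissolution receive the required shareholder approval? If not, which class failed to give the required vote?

Approved — every class gave the required vote.

Class I: 3/4 of 3897384 = 2923038; 2,923,038 required, 2,923,470 in favor — approved.
Class II: a majority of 171363 is 85682; 85,682 required, 85,682 in favor — approved.
Class III: 2/3 of 1207158 = 804772; 804,772 required, 804,772 in favor — approved.
Class IV: 2/3 of 240623 = 160415.33, rounded up to 160416; 160,416 required, 160,419 in favor — approved.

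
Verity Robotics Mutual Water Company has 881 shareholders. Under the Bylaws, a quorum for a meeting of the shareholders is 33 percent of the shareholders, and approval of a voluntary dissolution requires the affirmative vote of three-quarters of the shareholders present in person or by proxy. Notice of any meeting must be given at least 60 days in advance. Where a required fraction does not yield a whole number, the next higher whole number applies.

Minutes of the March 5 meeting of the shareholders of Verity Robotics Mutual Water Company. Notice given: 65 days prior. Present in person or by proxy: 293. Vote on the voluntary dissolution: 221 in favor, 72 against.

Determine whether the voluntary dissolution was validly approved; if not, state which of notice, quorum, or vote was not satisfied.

Notice: 65 days given; 60 required. Satisfied.
Quorum: 33% of 881 = 290.73, rounded up to 291; 293 present. Satisfied.
Vote: requires three-fourths of those present (293); 3/4 of 293 = 219.75, rounded up to 220, so 220 needed; 221 in favor. Satisfied.

Valid — all requirements satisfied.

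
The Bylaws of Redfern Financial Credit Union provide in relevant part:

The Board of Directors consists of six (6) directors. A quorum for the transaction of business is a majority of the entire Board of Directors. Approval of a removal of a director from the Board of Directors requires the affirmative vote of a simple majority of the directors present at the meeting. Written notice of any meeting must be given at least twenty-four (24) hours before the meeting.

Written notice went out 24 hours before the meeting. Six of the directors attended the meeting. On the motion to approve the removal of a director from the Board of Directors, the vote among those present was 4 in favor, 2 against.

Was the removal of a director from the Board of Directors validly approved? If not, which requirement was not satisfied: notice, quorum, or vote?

Valid — all requirements satisfied.

Notice: 24 hours given; 24 required (24 ≥ 24). Satisfied.
Quorum: 6 present; quorum is 4. Satisfied.
Vote: the removal of a director from the Board of Directors requires a majority of the directors present (6). A majority of 6 is 4, so 4 affirmative votes are needed; 4 voted in favor. Satisfied.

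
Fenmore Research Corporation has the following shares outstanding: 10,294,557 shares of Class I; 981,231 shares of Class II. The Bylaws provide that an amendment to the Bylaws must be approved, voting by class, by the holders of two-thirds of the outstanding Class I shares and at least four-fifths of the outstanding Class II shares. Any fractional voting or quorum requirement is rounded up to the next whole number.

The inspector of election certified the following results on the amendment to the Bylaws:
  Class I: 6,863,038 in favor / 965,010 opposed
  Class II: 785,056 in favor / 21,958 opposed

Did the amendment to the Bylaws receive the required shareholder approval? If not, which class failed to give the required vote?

Approved — every class gave the required vote.

Class I: 2/3 of 10294557 = 6863038; 6,863,038 required, 6,863,038 in favor — approved.
Class II: 4/5 of 981231 = 784984.80, rounded up to 784985; 784,985 required, 785,056 in favor — approved.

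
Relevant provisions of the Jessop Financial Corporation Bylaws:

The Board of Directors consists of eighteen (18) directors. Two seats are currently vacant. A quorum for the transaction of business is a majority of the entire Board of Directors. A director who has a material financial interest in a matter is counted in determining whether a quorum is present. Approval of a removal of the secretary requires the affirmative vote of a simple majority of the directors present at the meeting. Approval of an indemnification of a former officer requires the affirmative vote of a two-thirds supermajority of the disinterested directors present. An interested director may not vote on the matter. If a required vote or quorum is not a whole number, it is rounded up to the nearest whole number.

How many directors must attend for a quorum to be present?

10

A majority of 18 is 10.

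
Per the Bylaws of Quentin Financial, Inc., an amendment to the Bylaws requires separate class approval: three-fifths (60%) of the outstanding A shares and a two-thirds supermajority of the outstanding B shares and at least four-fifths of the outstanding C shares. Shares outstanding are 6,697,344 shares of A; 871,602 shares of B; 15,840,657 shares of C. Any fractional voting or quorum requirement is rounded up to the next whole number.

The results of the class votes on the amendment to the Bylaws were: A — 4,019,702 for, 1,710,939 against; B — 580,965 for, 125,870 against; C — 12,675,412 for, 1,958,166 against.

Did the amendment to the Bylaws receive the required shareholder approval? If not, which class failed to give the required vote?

A: 3/5 of 6697344 = 4018406.40, rounded up to 4018407; 4,018,407 required, 4,019,702 in favor — approved.
B: 2/3 of 871602 = 581068; 581,068 required, 580,965 in favor — not approved.
C: 4/5 of 15840657 = 12672525.60, rounded up to 12672526; 12,672,526 required, 12,675,412 in favor — approved.

Not approved — the B shares did not give the required vote.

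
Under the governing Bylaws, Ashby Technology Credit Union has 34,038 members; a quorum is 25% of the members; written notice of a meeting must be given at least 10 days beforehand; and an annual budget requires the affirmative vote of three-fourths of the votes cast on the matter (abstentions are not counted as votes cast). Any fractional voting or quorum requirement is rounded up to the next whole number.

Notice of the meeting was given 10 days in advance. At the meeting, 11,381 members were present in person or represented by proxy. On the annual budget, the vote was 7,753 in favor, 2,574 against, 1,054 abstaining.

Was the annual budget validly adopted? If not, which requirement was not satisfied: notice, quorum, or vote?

Valid — all requirements satisfied.

Notice: 10 days given; 10 required. Satisfied.
Quorum: 25% of 34,038 = 8,509.50, rounded up to 8,510; 11,381 present. Satisfied.
Vote: requires three-fourths of the votes cast (11,381 − 1,054 abstaining = 10,327); 3/4 of 10327 = 7745.25, rounded up to 7746, so 7,746 needed; 7,753 in favor. Satisfied.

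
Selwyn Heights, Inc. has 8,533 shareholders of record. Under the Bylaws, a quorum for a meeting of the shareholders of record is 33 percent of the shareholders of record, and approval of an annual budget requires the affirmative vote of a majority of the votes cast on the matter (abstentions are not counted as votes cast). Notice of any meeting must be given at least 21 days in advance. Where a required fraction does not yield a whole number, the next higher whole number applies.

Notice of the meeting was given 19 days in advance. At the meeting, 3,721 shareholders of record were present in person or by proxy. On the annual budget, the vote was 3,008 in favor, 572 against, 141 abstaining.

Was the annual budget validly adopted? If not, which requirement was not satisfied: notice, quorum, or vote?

Notice: 19 days given; 21 required. Not satisfied.
Quorum: 33% of 8,533 = 2,815.89, rounded up to 2,816; 3,721 present. Satisfied.
Vote: requires a majority of the votes cast (3,721 − 141 abstaining = 3,580); a majority of 3580 is 1791, so 1,791 needed; 3,008 in favor. Satisfied.

Invalid — notice requirement not satisfied.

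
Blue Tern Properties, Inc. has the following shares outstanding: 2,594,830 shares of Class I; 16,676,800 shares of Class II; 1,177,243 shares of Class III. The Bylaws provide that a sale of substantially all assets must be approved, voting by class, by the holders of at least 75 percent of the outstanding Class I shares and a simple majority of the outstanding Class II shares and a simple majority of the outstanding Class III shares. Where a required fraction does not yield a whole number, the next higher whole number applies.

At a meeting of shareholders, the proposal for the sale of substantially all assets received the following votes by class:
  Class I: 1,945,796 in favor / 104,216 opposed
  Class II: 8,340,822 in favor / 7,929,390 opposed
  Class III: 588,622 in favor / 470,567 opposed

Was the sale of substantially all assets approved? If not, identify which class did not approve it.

Class I: 3/4 of 2594830 = 1946122.50, rounded up to 1946123; 1,946,123 required, 1,945,796 in favor — not approved.
Class II: a majority of 16676800 is 8338401; 8,338,401 required, 8,340,822 in favor — approved.
Class III: a majority of 1177243 is 588622; 588,622 required, 588,622 in favor — approved.

Not approved — the Class I shares did not give the required vote.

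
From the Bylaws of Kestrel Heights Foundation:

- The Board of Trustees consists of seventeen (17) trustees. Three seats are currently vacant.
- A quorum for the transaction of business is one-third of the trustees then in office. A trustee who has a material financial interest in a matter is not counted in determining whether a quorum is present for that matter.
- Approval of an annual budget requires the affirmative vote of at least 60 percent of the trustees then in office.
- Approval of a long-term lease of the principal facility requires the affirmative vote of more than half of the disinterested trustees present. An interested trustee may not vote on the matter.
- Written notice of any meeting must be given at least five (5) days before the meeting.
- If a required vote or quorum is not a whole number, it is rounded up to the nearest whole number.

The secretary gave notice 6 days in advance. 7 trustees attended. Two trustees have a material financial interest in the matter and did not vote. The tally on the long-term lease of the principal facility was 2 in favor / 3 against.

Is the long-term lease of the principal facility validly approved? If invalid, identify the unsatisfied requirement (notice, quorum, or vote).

Invalid — vote requirement not satisfied.

Notice: 6 days given; 5 required (6 ≥ 5). Satisfied.
Quorum: 7 present, but the 2 interested trustees do not count, leaving 5. Quorum is 5. Satisfied.
Vote: the long-term lease of the principal facility requires a majority of the disinterested trustees present (7 − 2 = 5). A majority of 5 is 3, so 3 affirmative votes are needed; 2 voted in favor. Not satisfied.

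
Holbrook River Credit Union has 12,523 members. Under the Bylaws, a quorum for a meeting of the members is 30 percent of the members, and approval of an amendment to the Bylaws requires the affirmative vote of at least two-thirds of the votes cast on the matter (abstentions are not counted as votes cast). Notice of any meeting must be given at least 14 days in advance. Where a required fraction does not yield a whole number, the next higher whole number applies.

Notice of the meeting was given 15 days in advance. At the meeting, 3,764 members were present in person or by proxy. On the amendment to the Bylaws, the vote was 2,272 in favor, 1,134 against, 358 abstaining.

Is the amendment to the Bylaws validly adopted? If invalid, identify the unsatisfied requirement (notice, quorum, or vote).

Valid — all requirements satisfied.

Notice: 15 days given; 14 required. Satisfied.
Quorum: 30% of 12,523 = 3,756.90, rounded up to 3,757; 3,764 present. Satisfied.
Vote: requires two-thirds of the votes cast (3,764 − 358 abstaining = 3,406); 2/3 of 3406 = 2270.67, rounded up to 2271, so 2,271 needed; 2,272 in favor. Satisfied.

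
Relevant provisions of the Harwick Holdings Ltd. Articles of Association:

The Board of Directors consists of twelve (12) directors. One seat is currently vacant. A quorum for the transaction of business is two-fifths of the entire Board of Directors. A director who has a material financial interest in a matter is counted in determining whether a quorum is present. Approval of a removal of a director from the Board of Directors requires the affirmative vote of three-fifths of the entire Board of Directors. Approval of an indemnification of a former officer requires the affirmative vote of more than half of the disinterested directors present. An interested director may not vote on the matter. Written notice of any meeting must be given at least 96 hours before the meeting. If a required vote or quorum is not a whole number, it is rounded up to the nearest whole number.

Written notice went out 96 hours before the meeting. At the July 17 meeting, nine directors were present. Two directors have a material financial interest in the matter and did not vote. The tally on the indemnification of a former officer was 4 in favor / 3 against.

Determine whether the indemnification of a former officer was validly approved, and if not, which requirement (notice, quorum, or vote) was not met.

Valid — all requirements satisfied.

Notice: 96 hours given; 96 required (96 ≥ 96). Satisfied.
Quorum: 9 present (interested directors count toward quorum); quorum is 5. Satisfied.
Vote: the indemnification of a former officer requires a majority of the disinterested directors present (9 − 2 = 7). A majority of 7 is 4, so 4 affirmative votes are needed; 4 voted in favor. Satisfied.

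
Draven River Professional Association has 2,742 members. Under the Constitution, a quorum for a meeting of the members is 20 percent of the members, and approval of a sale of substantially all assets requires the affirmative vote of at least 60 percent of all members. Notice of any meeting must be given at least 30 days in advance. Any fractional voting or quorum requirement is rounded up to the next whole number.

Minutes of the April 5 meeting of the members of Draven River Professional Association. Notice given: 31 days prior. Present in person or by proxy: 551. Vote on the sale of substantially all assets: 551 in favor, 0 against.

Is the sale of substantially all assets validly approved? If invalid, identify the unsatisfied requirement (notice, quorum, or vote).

Notice: 31 days given; 30 required. Satisfied.
Quorum: 20% of 2,742 = 548.40, rounded up to 549; 551 present. Satisfied.
Vote: requires three-fifths of all members (2,742); 3/5 of 2742 = 1645.20, rounded up to 1646, so 1,646 needed; 551 in favor. Not satisfied.

Invalid — vote requirement not satisfied.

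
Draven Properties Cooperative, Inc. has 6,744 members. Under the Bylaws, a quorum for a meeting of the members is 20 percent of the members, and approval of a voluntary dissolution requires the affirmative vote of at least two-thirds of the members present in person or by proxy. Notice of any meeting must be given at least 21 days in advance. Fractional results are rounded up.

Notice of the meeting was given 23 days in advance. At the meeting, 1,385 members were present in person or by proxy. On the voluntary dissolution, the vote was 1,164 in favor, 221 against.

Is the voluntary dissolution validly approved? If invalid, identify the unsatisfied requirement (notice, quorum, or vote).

Notice: 23 days given; 21 required. Satisfied.
Quorum: 20% of 6,744 = 1,348.80, rounded up to 1,349; 1,385 present. Satisfied.
Vote: requires two-thirds of those present (1,385); 2/3 of 1385 = 923.33, rounded up to 924, so 924 needed; 1,164 in favor. Satisfied.

Valid — all requirements satisfied.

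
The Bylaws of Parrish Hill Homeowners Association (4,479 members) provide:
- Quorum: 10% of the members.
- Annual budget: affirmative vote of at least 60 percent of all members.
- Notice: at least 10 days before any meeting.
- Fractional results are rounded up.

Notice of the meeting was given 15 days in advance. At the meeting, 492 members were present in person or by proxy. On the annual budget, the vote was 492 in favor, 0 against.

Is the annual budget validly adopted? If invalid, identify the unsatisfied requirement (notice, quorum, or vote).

Notice: 15 days given; 10 required. Satisfied.
Quorum: 10% of 4,479 = 447.90, rounded up to 448; 492 present. Satisfied.
Vote: requires three-fifths of all members (4,479); 3/5 of 4479 = 2687.40, rounded up to 2688, so 2,688 needed; 492 in favor. Not satisfied.

Invalid — vote requirement not satisfied.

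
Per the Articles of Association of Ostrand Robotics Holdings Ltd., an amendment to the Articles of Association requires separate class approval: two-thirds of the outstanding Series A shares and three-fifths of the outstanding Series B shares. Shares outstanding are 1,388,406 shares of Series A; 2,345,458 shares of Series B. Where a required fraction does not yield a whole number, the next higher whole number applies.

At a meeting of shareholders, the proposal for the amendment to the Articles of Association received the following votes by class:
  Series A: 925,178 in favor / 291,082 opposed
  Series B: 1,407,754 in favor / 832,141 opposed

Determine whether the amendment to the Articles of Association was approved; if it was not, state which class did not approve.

Series A: 2/3 of 1388406 = 925604; 925,604 required, 925,178 in favor — not approved.
Series B: 3/5 of 2345458 = 1407274.80, rounded up to 1407275; 1,407,275 required, 1,407,754 in favor — approved.

Not approved — the Series A shares did not give the required vote.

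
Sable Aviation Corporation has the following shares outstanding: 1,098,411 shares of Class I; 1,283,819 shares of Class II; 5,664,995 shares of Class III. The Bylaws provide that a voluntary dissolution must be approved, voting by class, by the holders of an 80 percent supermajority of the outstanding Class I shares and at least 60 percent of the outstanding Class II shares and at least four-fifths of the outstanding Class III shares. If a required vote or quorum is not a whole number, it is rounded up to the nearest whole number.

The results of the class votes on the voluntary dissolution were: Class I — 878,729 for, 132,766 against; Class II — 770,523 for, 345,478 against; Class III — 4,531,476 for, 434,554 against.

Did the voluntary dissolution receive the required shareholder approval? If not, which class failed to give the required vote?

Class I: 4/5 of 1098411 = 878728.80, rounded up to 878729; 878,729 required, 878,729 in favor — approved.
Class II: 3/5 of 1283819 = 770291.40, rounded up to 770292; 770,292 required, 770,523 in favor — approved.
Class III: 4/5 of 5664995 = 4531996; 4,531,996 required, 4,531,476 in favor — not approved.

Not approved — the Class III shares did not give the required vote.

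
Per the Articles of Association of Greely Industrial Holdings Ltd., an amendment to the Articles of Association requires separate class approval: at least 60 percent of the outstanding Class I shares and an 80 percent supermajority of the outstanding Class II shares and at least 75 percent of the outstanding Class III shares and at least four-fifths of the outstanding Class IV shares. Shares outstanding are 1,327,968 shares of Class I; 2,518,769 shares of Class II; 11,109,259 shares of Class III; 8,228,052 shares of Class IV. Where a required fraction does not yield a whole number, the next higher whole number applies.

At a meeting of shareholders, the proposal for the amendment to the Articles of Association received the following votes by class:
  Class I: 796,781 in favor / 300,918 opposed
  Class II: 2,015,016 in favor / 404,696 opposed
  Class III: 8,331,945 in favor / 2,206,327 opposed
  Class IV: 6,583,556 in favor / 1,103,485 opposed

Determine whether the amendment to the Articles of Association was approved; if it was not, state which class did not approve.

Class I: 3/5 of 1327968 = 796780.80, rounded up to 796781; 796,781 required, 796,781 in favor — approved.
Class II: 4/5 of 2518769 = 2015015.20, rounded up to 2015016; 2,015,016 required, 2,015,016 in favor — approved.
Class III: 3/4 of 11109259 = 8331944.25, rounded up to 8331945; 8,331,945 required, 8,331,945 in favor — approved.
Class IV: 4/5 of 8228052 = 6582441.60, rounded up to 6582442; 6,582,442 required, 6,583,556 in favor — approved.

Approved — every class gave the required vote.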